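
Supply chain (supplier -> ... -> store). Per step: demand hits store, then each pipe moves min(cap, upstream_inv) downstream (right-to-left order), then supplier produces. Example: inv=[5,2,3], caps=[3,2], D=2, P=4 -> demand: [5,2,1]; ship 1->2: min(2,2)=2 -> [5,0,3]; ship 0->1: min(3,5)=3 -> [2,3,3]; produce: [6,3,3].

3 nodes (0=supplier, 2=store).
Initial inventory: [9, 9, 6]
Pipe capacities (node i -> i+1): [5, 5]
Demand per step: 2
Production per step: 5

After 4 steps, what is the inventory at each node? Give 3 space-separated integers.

Step 1: demand=2,sold=2 ship[1->2]=5 ship[0->1]=5 prod=5 -> inv=[9 9 9]
Step 2: demand=2,sold=2 ship[1->2]=5 ship[0->1]=5 prod=5 -> inv=[9 9 12]
Step 3: demand=2,sold=2 ship[1->2]=5 ship[0->1]=5 prod=5 -> inv=[9 9 15]
Step 4: demand=2,sold=2 ship[1->2]=5 ship[0->1]=5 prod=5 -> inv=[9 9 18]

9 9 18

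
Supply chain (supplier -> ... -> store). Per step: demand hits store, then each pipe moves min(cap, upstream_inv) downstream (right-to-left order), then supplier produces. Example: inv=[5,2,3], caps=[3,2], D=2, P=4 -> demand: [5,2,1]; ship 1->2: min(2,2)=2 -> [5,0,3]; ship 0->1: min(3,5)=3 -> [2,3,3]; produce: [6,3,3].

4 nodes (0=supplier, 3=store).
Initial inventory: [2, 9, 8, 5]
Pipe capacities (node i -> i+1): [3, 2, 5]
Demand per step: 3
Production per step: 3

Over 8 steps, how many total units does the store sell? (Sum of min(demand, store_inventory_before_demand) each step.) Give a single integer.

Step 1: sold=3 (running total=3) -> [3 9 5 7]
Step 2: sold=3 (running total=6) -> [3 10 2 9]
Step 3: sold=3 (running total=9) -> [3 11 2 8]
Step 4: sold=3 (running total=12) -> [3 12 2 7]
Step 5: sold=3 (running total=15) -> [3 13 2 6]
Step 6: sold=3 (running total=18) -> [3 14 2 5]
Step 7: sold=3 (running total=21) -> [3 15 2 4]
Step 8: sold=3 (running total=24) -> [3 16 2 3]

Answer: 24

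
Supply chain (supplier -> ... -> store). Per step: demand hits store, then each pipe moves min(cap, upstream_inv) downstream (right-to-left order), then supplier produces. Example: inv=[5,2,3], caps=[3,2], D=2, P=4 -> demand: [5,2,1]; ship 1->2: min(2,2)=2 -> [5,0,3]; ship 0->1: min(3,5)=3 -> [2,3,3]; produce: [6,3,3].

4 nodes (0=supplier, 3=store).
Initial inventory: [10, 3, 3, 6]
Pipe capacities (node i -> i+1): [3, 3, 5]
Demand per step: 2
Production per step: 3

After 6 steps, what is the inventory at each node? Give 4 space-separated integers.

Step 1: demand=2,sold=2 ship[2->3]=3 ship[1->2]=3 ship[0->1]=3 prod=3 -> inv=[10 3 3 7]
Step 2: demand=2,sold=2 ship[2->3]=3 ship[1->2]=3 ship[0->1]=3 prod=3 -> inv=[10 3 3 8]
Step 3: demand=2,sold=2 ship[2->3]=3 ship[1->2]=3 ship[0->1]=3 prod=3 -> inv=[10 3 3 9]
Step 4: demand=2,sold=2 ship[2->3]=3 ship[1->2]=3 ship[0->1]=3 prod=3 -> inv=[10 3 3 10]
Step 5: demand=2,sold=2 ship[2->3]=3 ship[1->2]=3 ship[0->1]=3 prod=3 -> inv=[10 3 3 11]
Step 6: demand=2,sold=2 ship[2->3]=3 ship[1->2]=3 ship[0->1]=3 prod=3 -> inv=[10 3 3 12]

10 3 3 12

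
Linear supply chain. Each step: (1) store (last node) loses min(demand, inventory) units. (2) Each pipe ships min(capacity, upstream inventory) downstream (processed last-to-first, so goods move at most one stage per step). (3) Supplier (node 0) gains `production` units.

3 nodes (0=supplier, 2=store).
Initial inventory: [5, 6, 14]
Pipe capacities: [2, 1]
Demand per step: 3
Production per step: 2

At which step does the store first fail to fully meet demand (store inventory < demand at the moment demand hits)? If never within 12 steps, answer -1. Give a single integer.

Step 1: demand=3,sold=3 ship[1->2]=1 ship[0->1]=2 prod=2 -> [5 7 12]
Step 2: demand=3,sold=3 ship[1->2]=1 ship[0->1]=2 prod=2 -> [5 8 10]
Step 3: demand=3,sold=3 ship[1->2]=1 ship[0->1]=2 prod=2 -> [5 9 8]
Step 4: demand=3,sold=3 ship[1->2]=1 ship[0->1]=2 prod=2 -> [5 10 6]
Step 5: demand=3,sold=3 ship[1->2]=1 ship[0->1]=2 prod=2 -> [5 11 4]
Step 6: demand=3,sold=3 ship[1->2]=1 ship[0->1]=2 prod=2 -> [5 12 2]
Step 7: demand=3,sold=2 ship[1->2]=1 ship[0->1]=2 prod=2 -> [5 13 1]
Step 8: demand=3,sold=1 ship[1->2]=1 ship[0->1]=2 prod=2 -> [5 14 1]
Step 9: demand=3,sold=1 ship[1->2]=1 ship[0->1]=2 prod=2 -> [5 15 1]
Step 10: demand=3,sold=1 ship[1->2]=1 ship[0->1]=2 prod=2 -> [5 16 1]
Step 11: demand=3,sold=1 ship[1->2]=1 ship[0->1]=2 prod=2 -> [5 17 1]
Step 12: demand=3,sold=1 ship[1->2]=1 ship[0->1]=2 prod=2 -> [5 18 1]
First stockout at step 7

7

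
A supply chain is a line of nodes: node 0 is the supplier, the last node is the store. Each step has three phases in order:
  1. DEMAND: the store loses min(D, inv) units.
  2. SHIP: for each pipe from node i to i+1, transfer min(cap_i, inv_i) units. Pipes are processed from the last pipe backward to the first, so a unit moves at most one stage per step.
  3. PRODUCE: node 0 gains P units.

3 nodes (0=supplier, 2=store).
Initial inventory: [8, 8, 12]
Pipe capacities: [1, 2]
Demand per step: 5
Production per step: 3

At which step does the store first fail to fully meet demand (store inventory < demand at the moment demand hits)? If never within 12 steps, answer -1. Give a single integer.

Step 1: demand=5,sold=5 ship[1->2]=2 ship[0->1]=1 prod=3 -> [10 7 9]
Step 2: demand=5,sold=5 ship[1->2]=2 ship[0->1]=1 prod=3 -> [12 6 6]
Step 3: demand=5,sold=5 ship[1->2]=2 ship[0->1]=1 prod=3 -> [14 5 3]
Step 4: demand=5,sold=3 ship[1->2]=2 ship[0->1]=1 prod=3 -> [16 4 2]
Step 5: demand=5,sold=2 ship[1->2]=2 ship[0->1]=1 prod=3 -> [18 3 2]
Step 6: demand=5,sold=2 ship[1->2]=2 ship[0->1]=1 prod=3 -> [20 2 2]
Step 7: demand=5,sold=2 ship[1->2]=2 ship[0->1]=1 prod=3 -> [22 1 2]
Step 8: demand=5,sold=2 ship[1->2]=1 ship[0->1]=1 prod=3 -> [24 1 1]
Step 9: demand=5,sold=1 ship[1->2]=1 ship[0->1]=1 prod=3 -> [26 1 1]
Step 10: demand=5,sold=1 ship[1->2]=1 ship[0->1]=1 prod=3 -> [28 1 1]
Step 11: demand=5,sold=1 ship[1->2]=1 ship[0->1]=1 prod=3 -> [30 1 1]
Step 12: demand=5,sold=1 ship[1->2]=1 ship[0->1]=1 prod=3 -> [32 1 1]
First stockout at step 4

4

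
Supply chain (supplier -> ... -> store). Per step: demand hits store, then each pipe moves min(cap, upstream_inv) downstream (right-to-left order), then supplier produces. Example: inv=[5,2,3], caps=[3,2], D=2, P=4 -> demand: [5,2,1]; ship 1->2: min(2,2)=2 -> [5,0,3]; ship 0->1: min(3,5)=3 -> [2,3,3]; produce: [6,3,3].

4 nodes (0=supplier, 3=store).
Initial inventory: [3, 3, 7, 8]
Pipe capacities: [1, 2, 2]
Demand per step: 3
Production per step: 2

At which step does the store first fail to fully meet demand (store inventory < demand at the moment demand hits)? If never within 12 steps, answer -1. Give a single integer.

Step 1: demand=3,sold=3 ship[2->3]=2 ship[1->2]=2 ship[0->1]=1 prod=2 -> [4 2 7 7]
Step 2: demand=3,sold=3 ship[2->3]=2 ship[1->2]=2 ship[0->1]=1 prod=2 -> [5 1 7 6]
Step 3: demand=3,sold=3 ship[2->3]=2 ship[1->2]=1 ship[0->1]=1 prod=2 -> [6 1 6 5]
Step 4: demand=3,sold=3 ship[2->3]=2 ship[1->2]=1 ship[0->1]=1 prod=2 -> [7 1 5 4]
Step 5: demand=3,sold=3 ship[2->3]=2 ship[1->2]=1 ship[0->1]=1 prod=2 -> [8 1 4 3]
Step 6: demand=3,sold=3 ship[2->3]=2 ship[1->2]=1 ship[0->1]=1 prod=2 -> [9 1 3 2]
Step 7: demand=3,sold=2 ship[2->3]=2 ship[1->2]=1 ship[0->1]=1 prod=2 -> [10 1 2 2]
Step 8: demand=3,sold=2 ship[2->3]=2 ship[1->2]=1 ship[0->1]=1 prod=2 -> [11 1 1 2]
Step 9: demand=3,sold=2 ship[2->3]=1 ship[1->2]=1 ship[0->1]=1 prod=2 -> [12 1 1 1]
Step 10: demand=3,sold=1 ship[2->3]=1 ship[1->2]=1 ship[0->1]=1 prod=2 -> [13 1 1 1]
Step 11: demand=3,sold=1 ship[2->3]=1 ship[1->2]=1 ship[0->1]=1 prod=2 -> [14 1 1 1]
Step 12: demand=3,sold=1 ship[2->3]=1 ship[1->2]=1 ship[0->1]=1 prod=2 -> [15 1 1 1]
First stockout at step 7

7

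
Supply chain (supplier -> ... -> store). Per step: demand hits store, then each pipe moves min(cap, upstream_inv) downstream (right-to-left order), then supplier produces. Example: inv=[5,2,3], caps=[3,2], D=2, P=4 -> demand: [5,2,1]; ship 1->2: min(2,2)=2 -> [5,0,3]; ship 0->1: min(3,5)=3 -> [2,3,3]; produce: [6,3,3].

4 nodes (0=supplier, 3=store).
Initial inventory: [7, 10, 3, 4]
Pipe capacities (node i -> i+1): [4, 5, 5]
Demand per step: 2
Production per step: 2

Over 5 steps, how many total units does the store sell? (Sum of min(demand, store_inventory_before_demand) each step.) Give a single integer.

Answer: 10

Derivation:
Step 1: sold=2 (running total=2) -> [5 9 5 5]
Step 2: sold=2 (running total=4) -> [3 8 5 8]
Step 3: sold=2 (running total=6) -> [2 6 5 11]
Step 4: sold=2 (running total=8) -> [2 3 5 14]
Step 5: sold=2 (running total=10) -> [2 2 3 17]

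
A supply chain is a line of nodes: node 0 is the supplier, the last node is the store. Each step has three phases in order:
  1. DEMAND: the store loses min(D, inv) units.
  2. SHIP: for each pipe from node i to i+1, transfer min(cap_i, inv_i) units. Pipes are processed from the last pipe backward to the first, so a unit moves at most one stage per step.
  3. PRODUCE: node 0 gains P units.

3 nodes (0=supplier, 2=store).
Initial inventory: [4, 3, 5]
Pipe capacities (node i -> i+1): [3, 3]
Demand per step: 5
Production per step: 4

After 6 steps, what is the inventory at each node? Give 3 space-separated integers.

Step 1: demand=5,sold=5 ship[1->2]=3 ship[0->1]=3 prod=4 -> inv=[5 3 3]
Step 2: demand=5,sold=3 ship[1->2]=3 ship[0->1]=3 prod=4 -> inv=[6 3 3]
Step 3: demand=5,sold=3 ship[1->2]=3 ship[0->1]=3 prod=4 -> inv=[7 3 3]
Step 4: demand=5,sold=3 ship[1->2]=3 ship[0->1]=3 prod=4 -> inv=[8 3 3]
Step 5: demand=5,sold=3 ship[1->2]=3 ship[0->1]=3 prod=4 -> inv=[9 3 3]
Step 6: demand=5,sold=3 ship[1->2]=3 ship[0->1]=3 prod=4 -> inv=[10 3 3]

10 3 3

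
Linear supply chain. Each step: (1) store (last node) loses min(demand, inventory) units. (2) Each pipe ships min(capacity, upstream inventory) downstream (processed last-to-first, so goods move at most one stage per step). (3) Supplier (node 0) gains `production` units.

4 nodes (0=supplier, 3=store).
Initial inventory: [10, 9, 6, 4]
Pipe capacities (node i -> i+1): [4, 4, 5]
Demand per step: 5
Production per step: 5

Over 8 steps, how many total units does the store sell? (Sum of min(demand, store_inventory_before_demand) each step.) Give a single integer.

Step 1: sold=4 (running total=4) -> [11 9 5 5]
Step 2: sold=5 (running total=9) -> [12 9 4 5]
Step 3: sold=5 (running total=14) -> [13 9 4 4]
Step 4: sold=4 (running total=18) -> [14 9 4 4]
Step 5: sold=4 (running total=22) -> [15 9 4 4]
Step 6: sold=4 (running total=26) -> [16 9 4 4]
Step 7: sold=4 (running total=30) -> [17 9 4 4]
Step 8: sold=4 (running total=34) -> [18 9 4 4]

Answer: 34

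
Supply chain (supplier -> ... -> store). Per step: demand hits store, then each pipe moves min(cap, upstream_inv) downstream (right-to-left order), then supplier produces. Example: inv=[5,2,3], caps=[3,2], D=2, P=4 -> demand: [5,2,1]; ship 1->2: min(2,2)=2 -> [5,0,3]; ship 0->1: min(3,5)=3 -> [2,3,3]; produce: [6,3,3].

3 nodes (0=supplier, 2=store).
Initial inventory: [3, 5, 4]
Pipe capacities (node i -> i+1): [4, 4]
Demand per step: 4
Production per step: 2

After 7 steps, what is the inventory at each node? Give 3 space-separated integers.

Step 1: demand=4,sold=4 ship[1->2]=4 ship[0->1]=3 prod=2 -> inv=[2 4 4]
Step 2: demand=4,sold=4 ship[1->2]=4 ship[0->1]=2 prod=2 -> inv=[2 2 4]
Step 3: demand=4,sold=4 ship[1->2]=2 ship[0->1]=2 prod=2 -> inv=[2 2 2]
Step 4: demand=4,sold=2 ship[1->2]=2 ship[0->1]=2 prod=2 -> inv=[2 2 2]
Step 5: demand=4,sold=2 ship[1->2]=2 ship[0->1]=2 prod=2 -> inv=[2 2 2]
Step 6: demand=4,sold=2 ship[1->2]=2 ship[0->1]=2 prod=2 -> inv=[2 2 2]
Step 7: demand=4,sold=2 ship[1->2]=2 ship[0->1]=2 prod=2 -> inv=[2 2 2]

2 2 2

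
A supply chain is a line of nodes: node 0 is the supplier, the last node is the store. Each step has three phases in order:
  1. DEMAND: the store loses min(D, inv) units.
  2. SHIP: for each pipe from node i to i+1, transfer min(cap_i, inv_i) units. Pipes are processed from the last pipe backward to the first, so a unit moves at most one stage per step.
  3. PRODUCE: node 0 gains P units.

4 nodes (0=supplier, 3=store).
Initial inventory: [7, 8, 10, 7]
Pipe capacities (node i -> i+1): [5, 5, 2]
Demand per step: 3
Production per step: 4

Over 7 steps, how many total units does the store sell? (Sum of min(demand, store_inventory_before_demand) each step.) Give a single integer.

Answer: 19

Derivation:
Step 1: sold=3 (running total=3) -> [6 8 13 6]
Step 2: sold=3 (running total=6) -> [5 8 16 5]
Step 3: sold=3 (running total=9) -> [4 8 19 4]
Step 4: sold=3 (running total=12) -> [4 7 22 3]
Step 5: sold=3 (running total=15) -> [4 6 25 2]
Step 6: sold=2 (running total=17) -> [4 5 28 2]
Step 7: sold=2 (running total=19) -> [4 4 31 2]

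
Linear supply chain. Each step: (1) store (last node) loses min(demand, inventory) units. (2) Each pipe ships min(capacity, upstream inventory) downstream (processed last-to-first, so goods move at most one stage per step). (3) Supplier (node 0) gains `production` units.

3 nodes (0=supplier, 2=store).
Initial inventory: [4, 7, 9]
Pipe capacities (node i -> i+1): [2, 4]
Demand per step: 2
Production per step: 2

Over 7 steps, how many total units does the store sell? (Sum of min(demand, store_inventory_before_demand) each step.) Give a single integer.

Step 1: sold=2 (running total=2) -> [4 5 11]
Step 2: sold=2 (running total=4) -> [4 3 13]
Step 3: sold=2 (running total=6) -> [4 2 14]
Step 4: sold=2 (running total=8) -> [4 2 14]
Step 5: sold=2 (running total=10) -> [4 2 14]
Step 6: sold=2 (running total=12) -> [4 2 14]
Step 7: sold=2 (running total=14) -> [4 2 14]

Answer: 14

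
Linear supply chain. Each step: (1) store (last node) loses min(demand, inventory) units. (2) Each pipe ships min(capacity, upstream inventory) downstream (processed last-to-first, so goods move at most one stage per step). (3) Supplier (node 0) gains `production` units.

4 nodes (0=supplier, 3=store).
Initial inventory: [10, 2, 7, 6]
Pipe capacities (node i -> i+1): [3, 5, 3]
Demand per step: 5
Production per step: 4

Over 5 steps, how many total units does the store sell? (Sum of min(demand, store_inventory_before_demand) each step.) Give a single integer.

Step 1: sold=5 (running total=5) -> [11 3 6 4]
Step 2: sold=4 (running total=9) -> [12 3 6 3]
Step 3: sold=3 (running total=12) -> [13 3 6 3]
Step 4: sold=3 (running total=15) -> [14 3 6 3]
Step 5: sold=3 (running total=18) -> [15 3 6 3]

Answer: 18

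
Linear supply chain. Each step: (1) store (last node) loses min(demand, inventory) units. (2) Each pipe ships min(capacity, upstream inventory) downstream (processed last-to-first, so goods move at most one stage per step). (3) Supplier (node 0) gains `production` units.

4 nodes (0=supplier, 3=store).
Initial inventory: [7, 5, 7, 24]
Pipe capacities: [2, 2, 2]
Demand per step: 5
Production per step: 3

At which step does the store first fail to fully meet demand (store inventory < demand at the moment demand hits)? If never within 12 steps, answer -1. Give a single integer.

Step 1: demand=5,sold=5 ship[2->3]=2 ship[1->2]=2 ship[0->1]=2 prod=3 -> [8 5 7 21]
Step 2: demand=5,sold=5 ship[2->3]=2 ship[1->2]=2 ship[0->1]=2 prod=3 -> [9 5 7 18]
Step 3: demand=5,sold=5 ship[2->3]=2 ship[1->2]=2 ship[0->1]=2 prod=3 -> [10 5 7 15]
Step 4: demand=5,sold=5 ship[2->3]=2 ship[1->2]=2 ship[0->1]=2 prod=3 -> [11 5 7 12]
Step 5: demand=5,sold=5 ship[2->3]=2 ship[1->2]=2 ship[0->1]=2 prod=3 -> [12 5 7 9]
Step 6: demand=5,sold=5 ship[2->3]=2 ship[1->2]=2 ship[0->1]=2 prod=3 -> [13 5 7 6]
Step 7: demand=5,sold=5 ship[2->3]=2 ship[1->2]=2 ship[0->1]=2 prod=3 -> [14 5 7 3]
Step 8: demand=5,sold=3 ship[2->3]=2 ship[1->2]=2 ship[0->1]=2 prod=3 -> [15 5 7 2]
Step 9: demand=5,sold=2 ship[2->3]=2 ship[1->2]=2 ship[0->1]=2 prod=3 -> [16 5 7 2]
Step 10: demand=5,sold=2 ship[2->3]=2 ship[1->2]=2 ship[0->1]=2 prod=3 -> [17 5 7 2]
Step 11: demand=5,sold=2 ship[2->3]=2 ship[1->2]=2 ship[0->1]=2 prod=3 -> [18 5 7 2]
Step 12: demand=5,sold=2 ship[2->3]=2 ship[1->2]=2 ship[0->1]=2 prod=3 -> [19 5 7 2]
First stockout at step 8

8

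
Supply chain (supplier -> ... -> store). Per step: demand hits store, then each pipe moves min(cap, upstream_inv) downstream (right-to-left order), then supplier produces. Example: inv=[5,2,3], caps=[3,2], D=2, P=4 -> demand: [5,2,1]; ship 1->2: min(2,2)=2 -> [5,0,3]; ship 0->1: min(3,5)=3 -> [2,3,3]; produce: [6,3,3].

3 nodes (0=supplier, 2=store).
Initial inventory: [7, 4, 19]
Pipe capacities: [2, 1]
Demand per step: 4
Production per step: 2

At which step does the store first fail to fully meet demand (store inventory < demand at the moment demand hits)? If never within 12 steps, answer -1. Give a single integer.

Step 1: demand=4,sold=4 ship[1->2]=1 ship[0->1]=2 prod=2 -> [7 5 16]
Step 2: demand=4,sold=4 ship[1->2]=1 ship[0->1]=2 prod=2 -> [7 6 13]
Step 3: demand=4,sold=4 ship[1->2]=1 ship[0->1]=2 prod=2 -> [7 7 10]
Step 4: demand=4,sold=4 ship[1->2]=1 ship[0->1]=2 prod=2 -> [7 8 7]
Step 5: demand=4,sold=4 ship[1->2]=1 ship[0->1]=2 prod=2 -> [7 9 4]
Step 6: demand=4,sold=4 ship[1->2]=1 ship[0->1]=2 prod=2 -> [7 10 1]
Step 7: demand=4,sold=1 ship[1->2]=1 ship[0->1]=2 prod=2 -> [7 11 1]
Step 8: demand=4,sold=1 ship[1->2]=1 ship[0->1]=2 prod=2 -> [7 12 1]
Step 9: demand=4,sold=1 ship[1->2]=1 ship[0->1]=2 prod=2 -> [7 13 1]
Step 10: demand=4,sold=1 ship[1->2]=1 ship[0->1]=2 prod=2 -> [7 14 1]
Step 11: demand=4,sold=1 ship[1->2]=1 ship[0->1]=2 prod=2 -> [7 15 1]
Step 12: demand=4,sold=1 ship[1->2]=1 ship[0->1]=2 prod=2 -> [7 16 1]
First stockout at step 7

7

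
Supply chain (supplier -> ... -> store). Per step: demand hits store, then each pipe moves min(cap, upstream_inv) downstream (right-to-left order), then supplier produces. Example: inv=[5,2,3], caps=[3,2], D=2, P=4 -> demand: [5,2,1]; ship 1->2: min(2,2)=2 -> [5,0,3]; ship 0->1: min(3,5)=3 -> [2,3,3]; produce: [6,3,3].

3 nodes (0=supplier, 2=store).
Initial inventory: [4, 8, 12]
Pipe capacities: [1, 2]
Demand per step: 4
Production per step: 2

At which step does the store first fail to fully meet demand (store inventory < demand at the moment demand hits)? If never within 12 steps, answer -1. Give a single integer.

Step 1: demand=4,sold=4 ship[1->2]=2 ship[0->1]=1 prod=2 -> [5 7 10]
Step 2: demand=4,sold=4 ship[1->2]=2 ship[0->1]=1 prod=2 -> [6 6 8]
Step 3: demand=4,sold=4 ship[1->2]=2 ship[0->1]=1 prod=2 -> [7 5 6]
Step 4: demand=4,sold=4 ship[1->2]=2 ship[0->1]=1 prod=2 -> [8 4 4]
Step 5: demand=4,sold=4 ship[1->2]=2 ship[0->1]=1 prod=2 -> [9 3 2]
Step 6: demand=4,sold=2 ship[1->2]=2 ship[0->1]=1 prod=2 -> [10 2 2]
Step 7: demand=4,sold=2 ship[1->2]=2 ship[0->1]=1 prod=2 -> [11 1 2]
Step 8: demand=4,sold=2 ship[1->2]=1 ship[0->1]=1 prod=2 -> [12 1 1]
Step 9: demand=4,sold=1 ship[1->2]=1 ship[0->1]=1 prod=2 -> [13 1 1]
Step 10: demand=4,sold=1 ship[1->2]=1 ship[0->1]=1 prod=2 -> [14 1 1]
Step 11: demand=4,sold=1 ship[1->2]=1 ship[0->1]=1 prod=2 -> [15 1 1]
Step 12: demand=4,sold=1 ship[1->2]=1 ship[0->1]=1 prod=2 -> [16 1 1]
First stockout at step 6

6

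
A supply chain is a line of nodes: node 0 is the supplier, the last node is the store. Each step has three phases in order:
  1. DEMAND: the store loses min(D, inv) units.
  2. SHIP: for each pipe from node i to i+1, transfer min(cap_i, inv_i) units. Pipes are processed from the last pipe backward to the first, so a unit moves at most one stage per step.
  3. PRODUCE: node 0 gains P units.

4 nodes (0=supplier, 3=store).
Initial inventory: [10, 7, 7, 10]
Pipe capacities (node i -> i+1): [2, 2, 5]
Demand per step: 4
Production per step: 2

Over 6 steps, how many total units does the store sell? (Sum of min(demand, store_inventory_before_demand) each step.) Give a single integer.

Step 1: sold=4 (running total=4) -> [10 7 4 11]
Step 2: sold=4 (running total=8) -> [10 7 2 11]
Step 3: sold=4 (running total=12) -> [10 7 2 9]
Step 4: sold=4 (running total=16) -> [10 7 2 7]
Step 5: sold=4 (running total=20) -> [10 7 2 5]
Step 6: sold=4 (running total=24) -> [10 7 2 3]

Answer: 24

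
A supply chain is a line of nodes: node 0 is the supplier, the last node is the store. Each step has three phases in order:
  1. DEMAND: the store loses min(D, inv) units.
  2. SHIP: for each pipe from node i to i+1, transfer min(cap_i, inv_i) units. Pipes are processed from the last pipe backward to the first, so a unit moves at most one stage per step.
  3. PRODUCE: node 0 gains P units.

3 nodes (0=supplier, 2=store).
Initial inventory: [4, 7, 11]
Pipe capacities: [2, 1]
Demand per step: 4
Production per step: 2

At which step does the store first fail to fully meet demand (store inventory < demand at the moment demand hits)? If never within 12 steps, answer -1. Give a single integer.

Step 1: demand=4,sold=4 ship[1->2]=1 ship[0->1]=2 prod=2 -> [4 8 8]
Step 2: demand=4,sold=4 ship[1->2]=1 ship[0->1]=2 prod=2 -> [4 9 5]
Step 3: demand=4,sold=4 ship[1->2]=1 ship[0->1]=2 prod=2 -> [4 10 2]
Step 4: demand=4,sold=2 ship[1->2]=1 ship[0->1]=2 prod=2 -> [4 11 1]
Step 5: demand=4,sold=1 ship[1->2]=1 ship[0->1]=2 prod=2 -> [4 12 1]
Step 6: demand=4,sold=1 ship[1->2]=1 ship[0->1]=2 prod=2 -> [4 13 1]
Step 7: demand=4,sold=1 ship[1->2]=1 ship[0->1]=2 prod=2 -> [4 14 1]
Step 8: demand=4,sold=1 ship[1->2]=1 ship[0->1]=2 prod=2 -> [4 15 1]
Step 9: demand=4,sold=1 ship[1->2]=1 ship[0->1]=2 prod=2 -> [4 16 1]
Step 10: demand=4,sold=1 ship[1->2]=1 ship[0->1]=2 prod=2 -> [4 17 1]
Step 11: demand=4,sold=1 ship[1->2]=1 ship[0->1]=2 prod=2 -> [4 18 1]
Step 12: demand=4,sold=1 ship[1->2]=1 ship[0->1]=2 prod=2 -> [4 19 1]
First stockout at step 4

4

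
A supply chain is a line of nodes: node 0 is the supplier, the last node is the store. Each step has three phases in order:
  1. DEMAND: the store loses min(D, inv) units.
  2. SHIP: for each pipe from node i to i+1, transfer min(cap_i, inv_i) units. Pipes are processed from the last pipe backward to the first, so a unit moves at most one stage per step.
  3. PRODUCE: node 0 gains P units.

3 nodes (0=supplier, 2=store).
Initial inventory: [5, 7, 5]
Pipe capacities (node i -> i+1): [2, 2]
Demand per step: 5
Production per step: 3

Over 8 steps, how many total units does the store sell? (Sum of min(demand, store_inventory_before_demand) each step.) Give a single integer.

Step 1: sold=5 (running total=5) -> [6 7 2]
Step 2: sold=2 (running total=7) -> [7 7 2]
Step 3: sold=2 (running total=9) -> [8 7 2]
Step 4: sold=2 (running total=11) -> [9 7 2]
Step 5: sold=2 (running total=13) -> [10 7 2]
Step 6: sold=2 (running total=15) -> [11 7 2]
Step 7: sold=2 (running total=17) -> [12 7 2]
Step 8: sold=2 (running total=19) -> [13 7 2]

Answer: 19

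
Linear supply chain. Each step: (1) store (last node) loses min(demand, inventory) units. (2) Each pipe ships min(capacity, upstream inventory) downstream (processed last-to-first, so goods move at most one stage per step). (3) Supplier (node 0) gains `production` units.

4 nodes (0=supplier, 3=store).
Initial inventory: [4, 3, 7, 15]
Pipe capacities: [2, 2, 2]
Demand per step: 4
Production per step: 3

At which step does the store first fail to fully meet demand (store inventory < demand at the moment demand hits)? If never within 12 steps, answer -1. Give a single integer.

Step 1: demand=4,sold=4 ship[2->3]=2 ship[1->2]=2 ship[0->1]=2 prod=3 -> [5 3 7 13]
Step 2: demand=4,sold=4 ship[2->3]=2 ship[1->2]=2 ship[0->1]=2 prod=3 -> [6 3 7 11]
Step 3: demand=4,sold=4 ship[2->3]=2 ship[1->2]=2 ship[0->1]=2 prod=3 -> [7 3 7 9]
Step 4: demand=4,sold=4 ship[2->3]=2 ship[1->2]=2 ship[0->1]=2 prod=3 -> [8 3 7 7]
Step 5: demand=4,sold=4 ship[2->3]=2 ship[1->2]=2 ship[0->1]=2 prod=3 -> [9 3 7 5]
Step 6: demand=4,sold=4 ship[2->3]=2 ship[1->2]=2 ship[0->1]=2 prod=3 -> [10 3 7 3]
Step 7: demand=4,sold=3 ship[2->3]=2 ship[1->2]=2 ship[0->1]=2 prod=3 -> [11 3 7 2]
Step 8: demand=4,sold=2 ship[2->3]=2 ship[1->2]=2 ship[0->1]=2 prod=3 -> [12 3 7 2]
Step 9: demand=4,sold=2 ship[2->3]=2 ship[1->2]=2 ship[0->1]=2 prod=3 -> [13 3 7 2]
Step 10: demand=4,sold=2 ship[2->3]=2 ship[1->2]=2 ship[0->1]=2 prod=3 -> [14 3 7 2]
Step 11: demand=4,sold=2 ship[2->3]=2 ship[1->2]=2 ship[0->1]=2 prod=3 -> [15 3 7 2]
Step 12: demand=4,sold=2 ship[2->3]=2 ship[1->2]=2 ship[0->1]=2 prod=3 -> [16 3 7 2]
First stockout at step 7

7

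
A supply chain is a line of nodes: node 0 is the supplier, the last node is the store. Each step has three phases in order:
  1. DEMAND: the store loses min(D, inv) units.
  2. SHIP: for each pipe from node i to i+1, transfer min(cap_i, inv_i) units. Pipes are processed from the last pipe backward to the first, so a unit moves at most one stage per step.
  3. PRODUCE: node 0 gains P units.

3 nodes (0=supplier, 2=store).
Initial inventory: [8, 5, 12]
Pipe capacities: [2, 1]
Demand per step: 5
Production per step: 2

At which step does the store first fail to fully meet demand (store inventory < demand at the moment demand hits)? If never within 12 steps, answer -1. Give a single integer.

Step 1: demand=5,sold=5 ship[1->2]=1 ship[0->1]=2 prod=2 -> [8 6 8]
Step 2: demand=5,sold=5 ship[1->2]=1 ship[0->1]=2 prod=2 -> [8 7 4]
Step 3: demand=5,sold=4 ship[1->2]=1 ship[0->1]=2 prod=2 -> [8 8 1]
Step 4: demand=5,sold=1 ship[1->2]=1 ship[0->1]=2 prod=2 -> [8 9 1]
Step 5: demand=5,sold=1 ship[1->2]=1 ship[0->1]=2 prod=2 -> [8 10 1]
Step 6: demand=5,sold=1 ship[1->2]=1 ship[0->1]=2 prod=2 -> [8 11 1]
Step 7: demand=5,sold=1 ship[1->2]=1 ship[0->1]=2 prod=2 -> [8 12 1]
Step 8: demand=5,sold=1 ship[1->2]=1 ship[0->1]=2 prod=2 -> [8 13 1]
Step 9: demand=5,sold=1 ship[1->2]=1 ship[0->1]=2 prod=2 -> [8 14 1]
Step 10: demand=5,sold=1 ship[1->2]=1 ship[0->1]=2 prod=2 -> [8 15 1]
Step 11: demand=5,sold=1 ship[1->2]=1 ship[0->1]=2 prod=2 -> [8 16 1]
Step 12: demand=5,sold=1 ship[1->2]=1 ship[0->1]=2 prod=2 -> [8 17 1]
First stockout at step 3

3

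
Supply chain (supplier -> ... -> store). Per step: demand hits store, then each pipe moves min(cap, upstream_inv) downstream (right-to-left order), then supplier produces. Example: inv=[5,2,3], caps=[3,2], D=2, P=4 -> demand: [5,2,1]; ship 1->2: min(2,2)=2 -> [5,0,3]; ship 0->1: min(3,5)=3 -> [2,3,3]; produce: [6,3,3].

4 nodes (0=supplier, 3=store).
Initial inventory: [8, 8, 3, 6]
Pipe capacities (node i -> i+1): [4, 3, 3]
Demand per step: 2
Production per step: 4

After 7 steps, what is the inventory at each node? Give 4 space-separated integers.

Step 1: demand=2,sold=2 ship[2->3]=3 ship[1->2]=3 ship[0->1]=4 prod=4 -> inv=[8 9 3 7]
Step 2: demand=2,sold=2 ship[2->3]=3 ship[1->2]=3 ship[0->1]=4 prod=4 -> inv=[8 10 3 8]
Step 3: demand=2,sold=2 ship[2->3]=3 ship[1->2]=3 ship[0->1]=4 prod=4 -> inv=[8 11 3 9]
Step 4: demand=2,sold=2 ship[2->3]=3 ship[1->2]=3 ship[0->1]=4 prod=4 -> inv=[8 12 3 10]
Step 5: demand=2,sold=2 ship[2->3]=3 ship[1->2]=3 ship[0->1]=4 prod=4 -> inv=[8 13 3 11]
Step 6: demand=2,sold=2 ship[2->3]=3 ship[1->2]=3 ship[0->1]=4 prod=4 -> inv=[8 14 3 12]
Step 7: demand=2,sold=2 ship[2->3]=3 ship[1->2]=3 ship[0->1]=4 prod=4 -> inv=[8 15 3 13]

8 15 3 13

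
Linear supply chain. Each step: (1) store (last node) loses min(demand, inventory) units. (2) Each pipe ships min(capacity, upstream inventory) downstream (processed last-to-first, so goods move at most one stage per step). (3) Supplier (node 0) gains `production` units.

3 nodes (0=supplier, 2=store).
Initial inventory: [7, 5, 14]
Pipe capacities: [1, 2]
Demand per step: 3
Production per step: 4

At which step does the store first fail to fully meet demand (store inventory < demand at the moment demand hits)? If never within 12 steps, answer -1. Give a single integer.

Step 1: demand=3,sold=3 ship[1->2]=2 ship[0->1]=1 prod=4 -> [10 4 13]
Step 2: demand=3,sold=3 ship[1->2]=2 ship[0->1]=1 prod=4 -> [13 3 12]
Step 3: demand=3,sold=3 ship[1->2]=2 ship[0->1]=1 prod=4 -> [16 2 11]
Step 4: demand=3,sold=3 ship[1->2]=2 ship[0->1]=1 prod=4 -> [19 1 10]
Step 5: demand=3,sold=3 ship[1->2]=1 ship[0->1]=1 prod=4 -> [22 1 8]
Step 6: demand=3,sold=3 ship[1->2]=1 ship[0->1]=1 prod=4 -> [25 1 6]
Step 7: demand=3,sold=3 ship[1->2]=1 ship[0->1]=1 prod=4 -> [28 1 4]
Step 8: demand=3,sold=3 ship[1->2]=1 ship[0->1]=1 prod=4 -> [31 1 2]
Step 9: demand=3,sold=2 ship[1->2]=1 ship[0->1]=1 prod=4 -> [34 1 1]
Step 10: demand=3,sold=1 ship[1->2]=1 ship[0->1]=1 prod=4 -> [37 1 1]
Step 11: demand=3,sold=1 ship[1->2]=1 ship[0->1]=1 prod=4 -> [40 1 1]
Step 12: demand=3,sold=1 ship[1->2]=1 ship[0->1]=1 prod=4 -> [43 1 1]
First stockout at step 9

9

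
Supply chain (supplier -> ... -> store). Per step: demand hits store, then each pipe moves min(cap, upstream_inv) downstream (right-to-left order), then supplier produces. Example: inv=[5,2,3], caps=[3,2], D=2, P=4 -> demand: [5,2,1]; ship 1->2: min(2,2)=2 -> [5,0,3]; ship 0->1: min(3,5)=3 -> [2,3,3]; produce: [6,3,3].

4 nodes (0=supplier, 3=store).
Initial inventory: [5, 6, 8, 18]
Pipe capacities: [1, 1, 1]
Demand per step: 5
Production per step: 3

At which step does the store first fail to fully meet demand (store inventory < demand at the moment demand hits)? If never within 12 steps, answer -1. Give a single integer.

Step 1: demand=5,sold=5 ship[2->3]=1 ship[1->2]=1 ship[0->1]=1 prod=3 -> [7 6 8 14]
Step 2: demand=5,sold=5 ship[2->3]=1 ship[1->2]=1 ship[0->1]=1 prod=3 -> [9 6 8 10]
Step 3: demand=5,sold=5 ship[2->3]=1 ship[1->2]=1 ship[0->1]=1 prod=3 -> [11 6 8 6]
Step 4: demand=5,sold=5 ship[2->3]=1 ship[1->2]=1 ship[0->1]=1 prod=3 -> [13 6 8 2]
Step 5: demand=5,sold=2 ship[2->3]=1 ship[1->2]=1 ship[0->1]=1 prod=3 -> [15 6 8 1]
Step 6: demand=5,sold=1 ship[2->3]=1 ship[1->2]=1 ship[0->1]=1 prod=3 -> [17 6 8 1]
Step 7: demand=5,sold=1 ship[2->3]=1 ship[1->2]=1 ship[0->1]=1 prod=3 -> [19 6 8 1]
Step 8: demand=5,sold=1 ship[2->3]=1 ship[1->2]=1 ship[0->1]=1 prod=3 -> [21 6 8 1]
Step 9: demand=5,sold=1 ship[2->3]=1 ship[1->2]=1 ship[0->1]=1 prod=3 -> [23 6 8 1]
Step 10: demand=5,sold=1 ship[2->3]=1 ship[1->2]=1 ship[0->1]=1 prod=3 -> [25 6 8 1]
Step 11: demand=5,sold=1 ship[2->3]=1 ship[1->2]=1 ship[0->1]=1 prod=3 -> [27 6 8 1]
Step 12: demand=5,sold=1 ship[2->3]=1 ship[1->2]=1 ship[0->1]=1 prod=3 -> [29 6 8 1]
First stockout at step 5

5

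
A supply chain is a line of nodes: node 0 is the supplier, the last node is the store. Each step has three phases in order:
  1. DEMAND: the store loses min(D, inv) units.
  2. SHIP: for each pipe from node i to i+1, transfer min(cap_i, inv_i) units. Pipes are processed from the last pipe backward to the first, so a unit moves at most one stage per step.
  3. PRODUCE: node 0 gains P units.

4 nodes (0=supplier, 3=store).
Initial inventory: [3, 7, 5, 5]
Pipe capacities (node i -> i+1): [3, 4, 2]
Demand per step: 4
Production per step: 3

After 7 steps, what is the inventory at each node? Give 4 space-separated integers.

Step 1: demand=4,sold=4 ship[2->3]=2 ship[1->2]=4 ship[0->1]=3 prod=3 -> inv=[3 6 7 3]
Step 2: demand=4,sold=3 ship[2->3]=2 ship[1->2]=4 ship[0->1]=3 prod=3 -> inv=[3 5 9 2]
Step 3: demand=4,sold=2 ship[2->3]=2 ship[1->2]=4 ship[0->1]=3 prod=3 -> inv=[3 4 11 2]
Step 4: demand=4,sold=2 ship[2->3]=2 ship[1->2]=4 ship[0->1]=3 prod=3 -> inv=[3 3 13 2]
Step 5: demand=4,sold=2 ship[2->3]=2 ship[1->2]=3 ship[0->1]=3 prod=3 -> inv=[3 3 14 2]
Step 6: demand=4,sold=2 ship[2->3]=2 ship[1->2]=3 ship[0->1]=3 prod=3 -> inv=[3 3 15 2]
Step 7: demand=4,sold=2 ship[2->3]=2 ship[1->2]=3 ship[0->1]=3 prod=3 -> inv=[3 3 16 2]

3 3 16 2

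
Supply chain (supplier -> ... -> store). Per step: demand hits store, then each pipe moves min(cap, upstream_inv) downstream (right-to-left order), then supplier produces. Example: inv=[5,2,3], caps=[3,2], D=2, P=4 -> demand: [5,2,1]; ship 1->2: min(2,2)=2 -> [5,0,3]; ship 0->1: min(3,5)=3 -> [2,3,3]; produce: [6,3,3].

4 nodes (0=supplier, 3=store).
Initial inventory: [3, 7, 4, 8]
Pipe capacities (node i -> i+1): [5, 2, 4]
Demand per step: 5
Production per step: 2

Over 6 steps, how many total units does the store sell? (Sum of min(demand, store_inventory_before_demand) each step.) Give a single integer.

Answer: 20

Derivation:
Step 1: sold=5 (running total=5) -> [2 8 2 7]
Step 2: sold=5 (running total=10) -> [2 8 2 4]
Step 3: sold=4 (running total=14) -> [2 8 2 2]
Step 4: sold=2 (running total=16) -> [2 8 2 2]
Step 5: sold=2 (running total=18) -> [2 8 2 2]
Step 6: sold=2 (running total=20) -> [2 8 2 2]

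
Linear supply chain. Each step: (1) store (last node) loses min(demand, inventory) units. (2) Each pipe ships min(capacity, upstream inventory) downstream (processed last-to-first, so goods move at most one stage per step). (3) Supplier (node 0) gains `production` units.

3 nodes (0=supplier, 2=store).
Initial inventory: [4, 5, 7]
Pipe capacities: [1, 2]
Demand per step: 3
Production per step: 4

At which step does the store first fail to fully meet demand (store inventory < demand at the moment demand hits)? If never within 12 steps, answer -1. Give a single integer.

Step 1: demand=3,sold=3 ship[1->2]=2 ship[0->1]=1 prod=4 -> [7 4 6]
Step 2: demand=3,sold=3 ship[1->2]=2 ship[0->1]=1 prod=4 -> [10 3 5]
Step 3: demand=3,sold=3 ship[1->2]=2 ship[0->1]=1 prod=4 -> [13 2 4]
Step 4: demand=3,sold=3 ship[1->2]=2 ship[0->1]=1 prod=4 -> [16 1 3]
Step 5: demand=3,sold=3 ship[1->2]=1 ship[0->1]=1 prod=4 -> [19 1 1]
Step 6: demand=3,sold=1 ship[1->2]=1 ship[0->1]=1 prod=4 -> [22 1 1]
Step 7: demand=3,sold=1 ship[1->2]=1 ship[0->1]=1 prod=4 -> [25 1 1]
Step 8: demand=3,sold=1 ship[1->2]=1 ship[0->1]=1 prod=4 -> [28 1 1]
Step 9: demand=3,sold=1 ship[1->2]=1 ship[0->1]=1 prod=4 -> [31 1 1]
Step 10: demand=3,sold=1 ship[1->2]=1 ship[0->1]=1 prod=4 -> [34 1 1]
Step 11: demand=3,sold=1 ship[1->2]=1 ship[0->1]=1 prod=4 -> [37 1 1]
Step 12: demand=3,sold=1 ship[1->2]=1 ship[0->1]=1 prod=4 -> [40 1 1]
First stockout at step 6

6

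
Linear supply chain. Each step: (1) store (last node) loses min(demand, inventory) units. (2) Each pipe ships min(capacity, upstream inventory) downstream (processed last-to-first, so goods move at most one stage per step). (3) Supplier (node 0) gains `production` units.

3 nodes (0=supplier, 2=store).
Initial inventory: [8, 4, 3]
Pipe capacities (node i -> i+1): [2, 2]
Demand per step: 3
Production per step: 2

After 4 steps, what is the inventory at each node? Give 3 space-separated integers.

Step 1: demand=3,sold=3 ship[1->2]=2 ship[0->1]=2 prod=2 -> inv=[8 4 2]
Step 2: demand=3,sold=2 ship[1->2]=2 ship[0->1]=2 prod=2 -> inv=[8 4 2]
Step 3: demand=3,sold=2 ship[1->2]=2 ship[0->1]=2 prod=2 -> inv=[8 4 2]
Step 4: demand=3,sold=2 ship[1->2]=2 ship[0->1]=2 prod=2 -> inv=[8 4 2]

8 4 2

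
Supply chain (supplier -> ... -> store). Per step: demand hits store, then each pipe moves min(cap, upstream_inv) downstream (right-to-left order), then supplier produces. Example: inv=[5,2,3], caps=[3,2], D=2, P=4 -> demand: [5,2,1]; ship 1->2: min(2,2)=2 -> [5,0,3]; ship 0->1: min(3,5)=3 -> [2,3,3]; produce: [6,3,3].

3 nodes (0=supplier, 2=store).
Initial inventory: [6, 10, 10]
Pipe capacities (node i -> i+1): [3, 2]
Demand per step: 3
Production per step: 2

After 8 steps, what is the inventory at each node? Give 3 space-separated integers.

Step 1: demand=3,sold=3 ship[1->2]=2 ship[0->1]=3 prod=2 -> inv=[5 11 9]
Step 2: demand=3,sold=3 ship[1->2]=2 ship[0->1]=3 prod=2 -> inv=[4 12 8]
Step 3: demand=3,sold=3 ship[1->2]=2 ship[0->1]=3 prod=2 -> inv=[3 13 7]
Step 4: demand=3,sold=3 ship[1->2]=2 ship[0->1]=3 prod=2 -> inv=[2 14 6]
Step 5: demand=3,sold=3 ship[1->2]=2 ship[0->1]=2 prod=2 -> inv=[2 14 5]
Step 6: demand=3,sold=3 ship[1->2]=2 ship[0->1]=2 prod=2 -> inv=[2 14 4]
Step 7: demand=3,sold=3 ship[1->2]=2 ship[0->1]=2 prod=2 -> inv=[2 14 3]
Step 8: demand=3,sold=3 ship[1->2]=2 ship[0->1]=2 prod=2 -> inv=[2 14 2]

2 14 2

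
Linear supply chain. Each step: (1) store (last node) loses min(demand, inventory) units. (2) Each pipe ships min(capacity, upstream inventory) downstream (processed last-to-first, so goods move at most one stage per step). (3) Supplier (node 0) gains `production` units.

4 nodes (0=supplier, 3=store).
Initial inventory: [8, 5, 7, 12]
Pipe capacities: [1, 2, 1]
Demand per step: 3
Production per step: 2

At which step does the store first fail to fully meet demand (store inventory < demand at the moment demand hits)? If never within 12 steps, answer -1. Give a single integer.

Step 1: demand=3,sold=3 ship[2->3]=1 ship[1->2]=2 ship[0->1]=1 prod=2 -> [9 4 8 10]
Step 2: demand=3,sold=3 ship[2->3]=1 ship[1->2]=2 ship[0->1]=1 prod=2 -> [10 3 9 8]
Step 3: demand=3,sold=3 ship[2->3]=1 ship[1->2]=2 ship[0->1]=1 prod=2 -> [11 2 10 6]
Step 4: demand=3,sold=3 ship[2->3]=1 ship[1->2]=2 ship[0->1]=1 prod=2 -> [12 1 11 4]
Step 5: demand=3,sold=3 ship[2->3]=1 ship[1->2]=1 ship[0->1]=1 prod=2 -> [13 1 11 2]
Step 6: demand=3,sold=2 ship[2->3]=1 ship[1->2]=1 ship[0->1]=1 prod=2 -> [14 1 11 1]
Step 7: demand=3,sold=1 ship[2->3]=1 ship[1->2]=1 ship[0->1]=1 prod=2 -> [15 1 11 1]
Step 8: demand=3,sold=1 ship[2->3]=1 ship[1->2]=1 ship[0->1]=1 prod=2 -> [16 1 11 1]
Step 9: demand=3,sold=1 ship[2->3]=1 ship[1->2]=1 ship[0->1]=1 prod=2 -> [17 1 11 1]
Step 10: demand=3,sold=1 ship[2->3]=1 ship[1->2]=1 ship[0->1]=1 prod=2 -> [18 1 11 1]
Step 11: demand=3,sold=1 ship[2->3]=1 ship[1->2]=1 ship[0->1]=1 prod=2 -> [19 1 11 1]
Step 12: demand=3,sold=1 ship[2->3]=1 ship[1->2]=1 ship[0->1]=1 prod=2 -> [20 1 11 1]
First stockout at step 6

6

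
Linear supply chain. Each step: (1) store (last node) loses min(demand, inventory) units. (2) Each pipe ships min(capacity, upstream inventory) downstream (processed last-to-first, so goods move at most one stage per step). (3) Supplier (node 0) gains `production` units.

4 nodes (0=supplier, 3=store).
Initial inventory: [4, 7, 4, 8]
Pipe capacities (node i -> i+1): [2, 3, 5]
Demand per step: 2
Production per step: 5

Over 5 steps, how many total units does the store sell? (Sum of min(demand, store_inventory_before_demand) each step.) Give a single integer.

Answer: 10

Derivation:
Step 1: sold=2 (running total=2) -> [7 6 3 10]
Step 2: sold=2 (running total=4) -> [10 5 3 11]
Step 3: sold=2 (running total=6) -> [13 4 3 12]
Step 4: sold=2 (running total=8) -> [16 3 3 13]
Step 5: sold=2 (running total=10) -> [19 2 3 14]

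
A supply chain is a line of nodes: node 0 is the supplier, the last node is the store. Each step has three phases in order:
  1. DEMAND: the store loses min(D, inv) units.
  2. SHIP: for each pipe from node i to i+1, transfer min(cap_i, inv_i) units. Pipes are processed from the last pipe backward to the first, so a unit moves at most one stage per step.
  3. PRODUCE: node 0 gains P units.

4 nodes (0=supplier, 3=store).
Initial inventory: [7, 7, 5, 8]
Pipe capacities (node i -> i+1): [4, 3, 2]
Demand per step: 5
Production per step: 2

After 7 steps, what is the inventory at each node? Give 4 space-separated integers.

Step 1: demand=5,sold=5 ship[2->3]=2 ship[1->2]=3 ship[0->1]=4 prod=2 -> inv=[5 8 6 5]
Step 2: demand=5,sold=5 ship[2->3]=2 ship[1->2]=3 ship[0->1]=4 prod=2 -> inv=[3 9 7 2]
Step 3: demand=5,sold=2 ship[2->3]=2 ship[1->2]=3 ship[0->1]=3 prod=2 -> inv=[2 9 8 2]
Step 4: demand=5,sold=2 ship[2->3]=2 ship[1->2]=3 ship[0->1]=2 prod=2 -> inv=[2 8 9 2]
Step 5: demand=5,sold=2 ship[2->3]=2 ship[1->2]=3 ship[0->1]=2 prod=2 -> inv=[2 7 10 2]
Step 6: demand=5,sold=2 ship[2->3]=2 ship[1->2]=3 ship[0->1]=2 prod=2 -> inv=[2 6 11 2]
Step 7: demand=5,sold=2 ship[2->3]=2 ship[1->2]=3 ship[0->1]=2 prod=2 -> inv=[2 5 12 2]

2 5 12 2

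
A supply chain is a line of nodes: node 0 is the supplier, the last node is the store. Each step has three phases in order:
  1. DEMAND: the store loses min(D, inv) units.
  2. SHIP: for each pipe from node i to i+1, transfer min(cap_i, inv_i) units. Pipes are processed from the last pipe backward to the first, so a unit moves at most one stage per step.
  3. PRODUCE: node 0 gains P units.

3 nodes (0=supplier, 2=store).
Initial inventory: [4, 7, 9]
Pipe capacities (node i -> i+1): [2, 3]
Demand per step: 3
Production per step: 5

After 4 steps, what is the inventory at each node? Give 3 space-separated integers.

Step 1: demand=3,sold=3 ship[1->2]=3 ship[0->1]=2 prod=5 -> inv=[7 6 9]
Step 2: demand=3,sold=3 ship[1->2]=3 ship[0->1]=2 prod=5 -> inv=[10 5 9]
Step 3: demand=3,sold=3 ship[1->2]=3 ship[0->1]=2 prod=5 -> inv=[13 4 9]
Step 4: demand=3,sold=3 ship[1->2]=3 ship[0->1]=2 prod=5 -> inv=[16 3 9]

16 3 9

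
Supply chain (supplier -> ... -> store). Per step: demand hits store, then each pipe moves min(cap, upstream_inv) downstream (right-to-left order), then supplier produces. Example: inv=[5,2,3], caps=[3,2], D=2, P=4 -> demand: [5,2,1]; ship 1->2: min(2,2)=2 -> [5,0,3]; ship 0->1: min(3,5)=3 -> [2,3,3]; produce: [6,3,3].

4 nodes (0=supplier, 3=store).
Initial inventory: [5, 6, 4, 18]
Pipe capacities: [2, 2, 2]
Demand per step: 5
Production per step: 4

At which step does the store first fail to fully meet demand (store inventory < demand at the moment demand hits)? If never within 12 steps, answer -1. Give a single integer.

Step 1: demand=5,sold=5 ship[2->3]=2 ship[1->2]=2 ship[0->1]=2 prod=4 -> [7 6 4 15]
Step 2: demand=5,sold=5 ship[2->3]=2 ship[1->2]=2 ship[0->1]=2 prod=4 -> [9 6 4 12]
Step 3: demand=5,sold=5 ship[2->3]=2 ship[1->2]=2 ship[0->1]=2 prod=4 -> [11 6 4 9]
Step 4: demand=5,sold=5 ship[2->3]=2 ship[1->2]=2 ship[0->1]=2 prod=4 -> [13 6 4 6]
Step 5: demand=5,sold=5 ship[2->3]=2 ship[1->2]=2 ship[0->1]=2 prod=4 -> [15 6 4 3]
Step 6: demand=5,sold=3 ship[2->3]=2 ship[1->2]=2 ship[0->1]=2 prod=4 -> [17 6 4 2]
Step 7: demand=5,sold=2 ship[2->3]=2 ship[1->2]=2 ship[0->1]=2 prod=4 -> [19 6 4 2]
Step 8: demand=5,sold=2 ship[2->3]=2 ship[1->2]=2 ship[0->1]=2 prod=4 -> [21 6 4 2]
Step 9: demand=5,sold=2 ship[2->3]=2 ship[1->2]=2 ship[0->1]=2 prod=4 -> [23 6 4 2]
Step 10: demand=5,sold=2 ship[2->3]=2 ship[1->2]=2 ship[0->1]=2 prod=4 -> [25 6 4 2]
Step 11: demand=5,sold=2 ship[2->3]=2 ship[1->2]=2 ship[0->1]=2 prod=4 -> [27 6 4 2]
Step 12: demand=5,sold=2 ship[2->3]=2 ship[1->2]=2 ship[0->1]=2 prod=4 -> [29 6 4 2]
First stockout at step 6

6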